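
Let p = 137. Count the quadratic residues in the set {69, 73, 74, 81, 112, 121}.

(69/137) = +1 → QR.
(73/137) = +1 → QR.
(74/137) = +1 → QR.
(81/137) = +1 → QR.
(112/137) = +1 → QR.
(121/137) = +1 → QR.
Total quadratic residues among the 6: 6.

6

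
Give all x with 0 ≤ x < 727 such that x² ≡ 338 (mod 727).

Since 727 ≡ 3 (mod 4), a square root of 338 is 338^((727+1)/4) = 338^182 mod 727.
Repeated squaring: 338^2≡105, 338^4≡120, 338^8≡587, 338^16≡698, 338^32≡114, 338^64≡637, 338^128≡103 (mod 727).
338^182 = 338^(128+32+16+4+2) ≡ 376 (mod 727).
Check: 376² = 141376 ≡ 338 (mod 727). The two roots are 351 and 376.

351, 376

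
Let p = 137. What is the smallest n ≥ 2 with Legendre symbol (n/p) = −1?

3

(2/137) = +1, so 2 is a residue.
(3/137) = −1, so 3 is the smallest positive non-residue mod 137.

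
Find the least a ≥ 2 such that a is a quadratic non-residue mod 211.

(2/211) = −1, so 2 is the smallest positive non-residue mod 211.

2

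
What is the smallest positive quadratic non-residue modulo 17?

3

(2/17) = +1, so 2 is a residue.
(3/17) = −1, so 3 is the smallest positive non-residue mod 17.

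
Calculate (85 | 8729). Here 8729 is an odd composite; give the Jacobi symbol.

1

Reciprocity: 85 ≡ 1 and 8729 ≡ 1 (mod 4), so (85/8729) = +(8729/85).
Reduce top mod 85: now compute (59/85).
Reciprocity: 59 ≡ 3 and 85 ≡ 1 (mod 4), so (59/85) = +(85/59).
Reduce top mod 59: now compute (26/59).
Pull out 2: since 59 ≡ 3 (mod 8), (2/59) = -1.
Reciprocity: 13 ≡ 1 and 59 ≡ 3 (mod 4), so (13/59) = +(59/13).
Reduce top mod 13: now compute (7/13).
Reciprocity: 7 ≡ 3 and 13 ≡ 1 (mod 4), so (7/13) = +(13/7).
Reduce top mod 7: now compute (6/7).
Pull out 2: since 7 ≡ 7 (mod 8), (2/7) = +1.
Reciprocity: 3 ≡ 3 and 7 ≡ 3 (mod 4), so (3/7) = −(7/3).
Reduce top mod 3: now compute (1/3).
Reached (1/3) = 1. Collecting the sign flips along the way, the symbol is +1.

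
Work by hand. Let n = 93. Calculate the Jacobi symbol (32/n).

-1

Pull out 2^5: since 93 ≡ 5 (mod 8), (2/93) = -1, so (2/93)^5 = -1.
Reached (1/93) = 1. Collecting the sign flips along the way, the symbol is -1.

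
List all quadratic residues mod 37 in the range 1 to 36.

Square k = 1,…,18 (k and 37−k give the same square):
1²=1, 2²=4, 3²=9, 4²=16, 5²=25, 6²=36, 7²≡12, 8²≡27, 9²≡7, 10²≡26, 11²≡10, 12²≡33, 13²≡21, 14²≡11, 15²≡3, 16²≡34, 17²≡30, 18²≡28 (mod 37).
So the quadratic residues mod 37 are {1, 3, 4, 7, 9, 10, 11, 12, 16, 21, 25, 26, 27, 28, 30, 33, 34, 36}.

1, 3, 4, 7, 9, 10, 11, 12, 16, 21, 25, 26, 27, 28, 30, 33, 34, 36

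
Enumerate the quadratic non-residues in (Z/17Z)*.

Square k = 1,…,8 (k and 17−k give the same square):
1²=1, 2²=4, 3²=9, 4²=16, 5²≡8, 6²≡2, 7²≡15, 8²≡13 (mod 17).
The residues are {1, 2, 4, 8, 9, 13, 15, 16}; the non-residues are the remaining 8 nonzero classes.

3, 5, 6, 7, 10, 11, 12, 14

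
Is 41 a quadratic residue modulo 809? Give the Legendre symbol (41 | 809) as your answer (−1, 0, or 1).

-1

Euler's criterion: (41/809) ≡ 41^404 (mod 809).
41^2 ≡ 63 (mod 809)
41^4 ≡ 733 (mod 809)
41^8 ≡ 113 (mod 809)
41^16 ≡ 634 (mod 809)
41^32 ≡ 692 (mod 809)
41^64 ≡ 745 (mod 809)
41^128 ≡ 51 (mod 809)
41^256 ≡ 174 (mod 809)
41^404 = 41^(256+128+16+4) ≡ 808 (mod 809).
Result is 808 ≡ −1, so (41/809) = −1.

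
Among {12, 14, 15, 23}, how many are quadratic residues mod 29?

(12/29) = -1 → non-residue.
(14/29) = -1 → non-residue.
(15/29) = -1 → non-residue.
(23/29) = +1 → QR.
Total quadratic residues among the 4: 1.

1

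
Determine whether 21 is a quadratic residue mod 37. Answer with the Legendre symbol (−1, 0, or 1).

Reciprocity: 21 ≡ 1 and 37 ≡ 1 (mod 4), so (21/37) = +(37/21).
Reduce top mod 21: now compute (16/21).
Pull out 2^4: since 21 ≡ 5 (mod 8), (2/21) = -1, so (2/21)^4 = +1.
Reached (1/21) = 1. Collecting the sign flips along the way, the symbol is +1.

1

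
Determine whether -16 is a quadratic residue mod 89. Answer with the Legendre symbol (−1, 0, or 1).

1

First reduce: -16 ≡ 73 (mod 89).
Reciprocity: 73 ≡ 1 and 89 ≡ 1 (mod 4), so (73/89) = +(89/73).
Reduce top mod 73: now compute (16/73).
Pull out 2^4: since 73 ≡ 1 (mod 8), (2/73) = +1, so (2/73)^4 = +1.
Reached (1/73) = 1. Collecting the sign flips along the way, the symbol is +1.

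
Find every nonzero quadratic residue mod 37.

1 3 4 7 9 10 11 12 16 21 25 26 27 28 30 33 34 36

Square k = 1,…,18 (k and 37−k give the same square):
1²=1, 2²=4, 3²=9, 4²=16, 5²=25, 6²=36, 7²≡12, 8²≡27, 9²≡7, 10²≡26, 11²≡10, 12²≡33, 13²≡21, 14²≡11, 15²≡3, 16²≡34, 17²≡30, 18²≡28 (mod 37).
So the quadratic residues mod 37 are {1, 3, 4, 7, 9, 10, 11, 12, 16, 21, 25, 26, 27, 28, 30, 33, 34, 36}.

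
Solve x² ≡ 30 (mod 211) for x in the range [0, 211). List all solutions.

36, 175

Since 211 ≡ 3 (mod 4), a square root of 30 is 30^((211+1)/4) = 30^53 mod 211.
Repeated squaring: 30^2≡56, 30^4≡182, 30^8≡208, 30^16≡9, 30^32≡81 (mod 211).
30^53 = 30^(32+16+4+1) ≡ 36 (mod 211).
Check: 36² = 1296 ≡ 30 (mod 211). The two roots are 36 and 175.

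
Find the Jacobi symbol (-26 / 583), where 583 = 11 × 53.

1

First reduce: -26 ≡ 557 (mod 583).
Reciprocity: 557 ≡ 1 and 583 ≡ 3 (mod 4), so (557/583) = +(583/557).
Reduce top mod 557: now compute (26/557).
Pull out 2: since 557 ≡ 5 (mod 8), (2/557) = -1.
Reciprocity: 13 ≡ 1 and 557 ≡ 1 (mod 4), so (13/557) = +(557/13).
Reduce top mod 13: now compute (11/13).
Reciprocity: 11 ≡ 3 and 13 ≡ 1 (mod 4), so (11/13) = +(13/11).
Reduce top mod 11: now compute (2/11).
Pull out 2: since 11 ≡ 3 (mod 8), (2/11) = -1.
Reached (1/11) = 1. Collecting the sign flips along the way, the symbol is +1.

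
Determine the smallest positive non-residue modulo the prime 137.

(2/137) = +1, so 2 is a residue.
(3/137) = −1, so 3 is the smallest positive non-residue mod 137.

3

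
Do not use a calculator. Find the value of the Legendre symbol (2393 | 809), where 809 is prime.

-1

First reduce: 2393 ≡ 775 (mod 809).
Reciprocity: 775 ≡ 3 and 809 ≡ 1 (mod 4), so (775/809) = +(809/775).
Reduce top mod 775: now compute (34/775).
Pull out 2: since 775 ≡ 7 (mod 8), (2/775) = +1.
Reciprocity: 17 ≡ 1 and 775 ≡ 3 (mod 4), so (17/775) = +(775/17).
Reduce top mod 17: now compute (10/17).
Pull out 2: since 17 ≡ 1 (mod 8), (2/17) = +1.
Reciprocity: 5 ≡ 1 and 17 ≡ 1 (mod 4), so (5/17) = +(17/5).
Reduce top mod 5: now compute (2/5).
Pull out 2: since 5 ≡ 5 (mod 8), (2/5) = -1.
Reached (1/5) = 1. Collecting the sign flips along the way, the symbol is -1.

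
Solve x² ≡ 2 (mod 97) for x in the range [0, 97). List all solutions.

97 ≡ 1 (mod 4), so we find a root by search.
Trying successive values, 14² = 196 ≡ 2 (mod 97). The other root is 97 − 14 = 83.

14, 83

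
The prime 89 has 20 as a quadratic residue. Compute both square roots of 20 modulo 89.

38, 51

89 ≡ 1 (mod 4), so we find a root by search.
Trying successive values, 38² = 1444 ≡ 20 (mod 89). The other root is 89 − 38 = 51.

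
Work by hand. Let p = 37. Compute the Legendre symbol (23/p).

-1

Reciprocity: 23 ≡ 3 and 37 ≡ 1 (mod 4), so (23/37) = +(37/23).
Reduce top mod 23: now compute (14/23).
Pull out 2: since 23 ≡ 7 (mod 8), (2/23) = +1.
Reciprocity: 7 ≡ 3 and 23 ≡ 3 (mod 4), so (7/23) = −(23/7).
Reduce top mod 7: now compute (2/7).
Pull out 2: since 7 ≡ 7 (mod 8), (2/7) = +1.
Reached (1/7) = 1. Collecting the sign flips along the way, the symbol is -1.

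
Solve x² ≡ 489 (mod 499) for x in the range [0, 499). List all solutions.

143, 356

Since 499 ≡ 3 (mod 4), a square root of 489 is 489^((499+1)/4) = 489^125 mod 499.
Repeated squaring: 489^2≡100, 489^4≡20, 489^8≡400, 489^16≡320, 489^32≡105, 489^64≡47 (mod 499).
489^125 = 489^(64+32+16+8+4+1) ≡ 143 (mod 499).
Check: 143² = 20449 ≡ 489 (mod 499). The two roots are 143 and 356.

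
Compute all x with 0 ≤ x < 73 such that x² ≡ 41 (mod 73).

25, 48

73 ≡ 1 (mod 4), so we find a root by search.
Trying successive values, 25² = 625 ≡ 41 (mod 73). The other root is 73 − 25 = 48.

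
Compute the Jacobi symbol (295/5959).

0

Reciprocity: 295 ≡ 3 and 5959 ≡ 3 (mod 4), so (295/5959) = −(5959/295).
Reduce top mod 295: now compute (59/295).
Reciprocity: 59 ≡ 3 and 295 ≡ 3 (mod 4), so (59/295) = −(295/59).
Reduce top mod 59: now compute (0/59).
Top reduces to 0: gcd > 1, so the symbol is 0.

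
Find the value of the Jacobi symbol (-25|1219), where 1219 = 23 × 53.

-1

First reduce: -25 ≡ 1194 (mod 1219).
Pull out 2: since 1219 ≡ 3 (mod 8), (2/1219) = -1.
Reciprocity: 597 ≡ 1 and 1219 ≡ 3 (mod 4), so (597/1219) = +(1219/597).
Reduce top mod 597: now compute (25/597).
Reciprocity: 25 ≡ 1 and 597 ≡ 1 (mod 4), so (25/597) = +(597/25).
Reduce top mod 25: now compute (22/25).
Pull out 2: since 25 ≡ 1 (mod 8), (2/25) = +1.
Reciprocity: 11 ≡ 3 and 25 ≡ 1 (mod 4), so (11/25) = +(25/11).
Reduce top mod 11: now compute (3/11).
Reciprocity: 3 ≡ 3 and 11 ≡ 3 (mod 4), so (3/11) = −(11/3).
Reduce top mod 3: now compute (2/3).
Pull out 2: since 3 ≡ 3 (mod 8), (2/3) = -1.
Reached (1/3) = 1. Collecting the sign flips along the way, the symbol is -1.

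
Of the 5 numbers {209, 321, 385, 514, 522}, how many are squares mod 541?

2

(209/541) = -1 → non-residue.
(321/541) = -1 → non-residue.
(385/541) = -1 → non-residue.
(514/541) = +1 → QR.
(522/541) = +1 → QR.
Total quadratic residues among the 5: 2.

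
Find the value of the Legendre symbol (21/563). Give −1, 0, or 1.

1

Reciprocity: 21 ≡ 1 and 563 ≡ 3 (mod 4), so (21/563) = +(563/21).
Reduce top mod 21: now compute (17/21).
Reciprocity: 17 ≡ 1 and 21 ≡ 1 (mod 4), so (17/21) = +(21/17).
Reduce top mod 17: now compute (4/17).
Pull out 2^2: since 17 ≡ 1 (mod 8), (2/17) = +1, so (2/17)^2 = +1.
Reached (1/17) = 1. Collecting the sign flips along the way, the symbol is +1.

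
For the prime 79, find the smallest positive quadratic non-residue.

(2/79) = +1, so 2 is a residue.
(3/79) = −1, so 3 is the smallest positive non-residue mod 79.

3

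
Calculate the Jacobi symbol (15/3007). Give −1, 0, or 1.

1

Reciprocity: 15 ≡ 3 and 3007 ≡ 3 (mod 4), so (15/3007) = −(3007/15).
Reduce top mod 15: now compute (7/15).
Reciprocity: 7 ≡ 3 and 15 ≡ 3 (mod 4), so (7/15) = −(15/7).
Reduce top mod 7: now compute (1/7).
Reached (1/7) = 1. Collecting the sign flips along the way, the symbol is +1.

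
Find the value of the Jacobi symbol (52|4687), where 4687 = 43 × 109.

Pull out 2^2: since 4687 ≡ 7 (mod 8), (2/4687) = +1, so (2/4687)^2 = +1.
Reciprocity: 13 ≡ 1 and 4687 ≡ 3 (mod 4), so (13/4687) = +(4687/13).
Reduce top mod 13: now compute (7/13).
Reciprocity: 7 ≡ 3 and 13 ≡ 1 (mod 4), so (7/13) = +(13/7).
Reduce top mod 7: now compute (6/7).
Pull out 2: since 7 ≡ 7 (mod 8), (2/7) = +1.
Reciprocity: 3 ≡ 3 and 7 ≡ 3 (mod 4), so (3/7) = −(7/3).
Reduce top mod 3: now compute (1/3).
Reached (1/3) = 1. Collecting the sign flips along the way, the symbol is -1.

-1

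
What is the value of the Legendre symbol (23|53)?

-1

Reciprocity: 23 ≡ 3 and 53 ≡ 1 (mod 4), so (23/53) = +(53/23).
Reduce top mod 23: now compute (7/23).
Reciprocity: 7 ≡ 3 and 23 ≡ 3 (mod 4), so (7/23) = −(23/7).
Reduce top mod 7: now compute (2/7).
Pull out 2: since 7 ≡ 7 (mod 8), (2/7) = +1.
Reached (1/7) = 1. Collecting the sign flips along the way, the symbol is -1.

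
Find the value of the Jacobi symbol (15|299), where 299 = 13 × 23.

Reciprocity: 15 ≡ 3 and 299 ≡ 3 (mod 4), so (15/299) = −(299/15).
Reduce top mod 15: now compute (14/15).
Pull out 2: since 15 ≡ 7 (mod 8), (2/15) = +1.
Reciprocity: 7 ≡ 3 and 15 ≡ 3 (mod 4), so (7/15) = −(15/7).
Reduce top mod 7: now compute (1/7).
Reached (1/7) = 1. Collecting the sign flips along the way, the symbol is +1.

1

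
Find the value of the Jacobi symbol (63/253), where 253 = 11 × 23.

Reciprocity: 63 ≡ 3 and 253 ≡ 1 (mod 4), so (63/253) = +(253/63).
Reduce top mod 63: now compute (1/63).
Reached (1/63) = 1. Collecting the sign flips along the way, the symbol is +1.

1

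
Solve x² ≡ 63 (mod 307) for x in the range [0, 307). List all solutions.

129, 178

Since 307 ≡ 3 (mod 4), a square root of 63 is 63^((307+1)/4) = 63^77 mod 307.
Repeated squaring: 63^2≡285, 63^4≡177, 63^8≡15, 63^16≡225, 63^32≡277, 63^64≡286 (mod 307).
63^77 = 63^(64+8+4+1) ≡ 129 (mod 307).
Check: 129² = 16641 ≡ 63 (mod 307). The two roots are 129 and 178.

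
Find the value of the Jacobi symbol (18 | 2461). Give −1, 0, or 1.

-1

Pull out 2: since 2461 ≡ 5 (mod 8), (2/2461) = -1.
Reciprocity: 9 ≡ 1 and 2461 ≡ 1 (mod 4), so (9/2461) = +(2461/9).
Reduce top mod 9: now compute (4/9).
Pull out 2^2: since 9 ≡ 1 (mod 8), (2/9) = +1, so (2/9)^2 = +1.
Reached (1/9) = 1. Collecting the sign flips along the way, the symbol is -1.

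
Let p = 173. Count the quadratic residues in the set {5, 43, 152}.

2

(5/173) = -1 → non-residue.
(43/173) = +1 → QR.
(152/173) = +1 → QR.
Total quadratic residues among the 3: 2.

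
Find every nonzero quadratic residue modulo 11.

Square k = 1,…,5 (k and 11−k give the same square):
1²=1, 2²=4, 3²=9, 4²≡5, 5²≡3 (mod 11).
So the quadratic residues mod 11 are {1, 3, 4, 5, 9}.

1 3 4 5 9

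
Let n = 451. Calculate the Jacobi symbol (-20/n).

-1

First reduce: -20 ≡ 431 (mod 451).
Reciprocity: 431 ≡ 3 and 451 ≡ 3 (mod 4), so (431/451) = −(451/431).
Reduce top mod 431: now compute (20/431).
Pull out 2^2: since 431 ≡ 7 (mod 8), (2/431) = +1, so (2/431)^2 = +1.
Reciprocity: 5 ≡ 1 and 431 ≡ 3 (mod 4), so (5/431) = +(431/5).
Reduce top mod 5: now compute (1/5).
Reached (1/5) = 1. Collecting the sign flips along the way, the symbol is -1.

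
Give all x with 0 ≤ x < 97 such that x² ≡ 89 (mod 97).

34, 63

97 ≡ 1 (mod 4), so we find a root by search.
Trying successive values, 34² = 1156 ≡ 89 (mod 97). The other root is 97 − 34 = 63.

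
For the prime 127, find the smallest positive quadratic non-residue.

(2/127) = +1, so 2 is a residue.
(3/127) = −1, so 3 is the smallest positive non-residue mod 127.

3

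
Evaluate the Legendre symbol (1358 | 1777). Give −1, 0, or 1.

-1

Pull out 2: since 1777 ≡ 1 (mod 8), (2/1777) = +1.
Reciprocity: 679 ≡ 3 and 1777 ≡ 1 (mod 4), so (679/1777) = +(1777/679).
Reduce top mod 679: now compute (419/679).
Reciprocity: 419 ≡ 3 and 679 ≡ 3 (mod 4), so (419/679) = −(679/419).
Reduce top mod 419: now compute (260/419).
Pull out 2^2: since 419 ≡ 3 (mod 8), (2/419) = -1, so (2/419)^2 = +1.
Reciprocity: 65 ≡ 1 and 419 ≡ 3 (mod 4), so (65/419) = +(419/65).
Reduce top mod 65: now compute (29/65).
Reciprocity: 29 ≡ 1 and 65 ≡ 1 (mod 4), so (29/65) = +(65/29).
Reduce top mod 29: now compute (7/29).
Reciprocity: 7 ≡ 3 and 29 ≡ 1 (mod 4), so (7/29) = +(29/7).
Reduce top mod 7: now compute (1/7).
Reached (1/7) = 1. Collecting the sign flips along the way, the symbol is -1.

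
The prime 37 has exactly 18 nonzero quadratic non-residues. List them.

2,5,6,8,13,14,15,17,18,19,20,22,23,24,29,31,32,35

Square k = 1,…,18 (k and 37−k give the same square):
1²=1, 2²=4, 3²=9, 4²=16, 5²=25, 6²=36, 7²≡12, 8²≡27, 9²≡7, 10²≡26, 11²≡10, 12²≡33, 13²≡21, 14²≡11, 15²≡3, 16²≡34, 17²≡30, 18²≡28 (mod 37).
The residues are {1, 3, 4, 7, 9, 10, 11, 12, 16, 21, 25, 26, 27, 28, 30, 33, 34, 36}; the non-residues are the remaining 18 nonzero classes.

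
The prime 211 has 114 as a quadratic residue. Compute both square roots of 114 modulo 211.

89, 122

Since 211 ≡ 3 (mod 4), a square root of 114 is 114^((211+1)/4) = 114^53 mod 211.
Repeated squaring: 114^2≡125, 114^4≡11, 114^8≡121, 114^16≡82, 114^32≡183 (mod 211).
114^53 = 114^(32+16+4+1) ≡ 122 (mod 211).
Check: 122² = 14884 ≡ 114 (mod 211). The two roots are 89 and 122.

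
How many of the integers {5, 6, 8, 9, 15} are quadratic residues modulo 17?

3

(5/17) = -1 → non-residue.
(6/17) = -1 → non-residue.
(8/17) = +1 → QR.
(9/17) = +1 → QR.
(15/17) = +1 → QR.
Total quadratic residues among the 5: 3.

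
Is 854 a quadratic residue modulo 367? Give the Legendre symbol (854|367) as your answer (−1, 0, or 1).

1

First reduce: 854 ≡ 120 (mod 367).
Pull out 2^3: since 367 ≡ 7 (mod 8), (2/367) = +1, so (2/367)^3 = +1.
Reciprocity: 15 ≡ 3 and 367 ≡ 3 (mod 4), so (15/367) = −(367/15).
Reduce top mod 15: now compute (7/15).
Reciprocity: 7 ≡ 3 and 15 ≡ 3 (mod 4), so (7/15) = −(15/7).
Reduce top mod 7: now compute (1/7).
Reached (1/7) = 1. Collecting the sign flips along the way, the symbol is +1.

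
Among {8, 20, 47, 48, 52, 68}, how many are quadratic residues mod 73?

2

(8/73) = +1 → QR.
(20/73) = -1 → non-residue.
(47/73) = -1 → non-residue.
(48/73) = +1 → QR.
(52/73) = -1 → non-residue.
(68/73) = -1 → non-residue.
Total quadratic residues among the 6: 2.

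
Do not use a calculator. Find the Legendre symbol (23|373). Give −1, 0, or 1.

-1

Reciprocity: 23 ≡ 3 and 373 ≡ 1 (mod 4), so (23/373) = +(373/23).
Reduce top mod 23: now compute (5/23).
Reciprocity: 5 ≡ 1 and 23 ≡ 3 (mod 4), so (5/23) = +(23/5).
Reduce top mod 5: now compute (3/5).
Reciprocity: 3 ≡ 3 and 5 ≡ 1 (mod 4), so (3/5) = +(5/3).
Reduce top mod 3: now compute (2/3).
Pull out 2: since 3 ≡ 3 (mod 8), (2/3) = -1.
Reached (1/3) = 1. Collecting the sign flips along the way, the symbol is -1.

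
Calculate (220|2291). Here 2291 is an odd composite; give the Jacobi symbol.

Pull out 2^2: since 2291 ≡ 3 (mod 8), (2/2291) = -1, so (2/2291)^2 = +1.
Reciprocity: 55 ≡ 3 and 2291 ≡ 3 (mod 4), so (55/2291) = −(2291/55).
Reduce top mod 55: now compute (36/55).
Pull out 2^2: since 55 ≡ 7 (mod 8), (2/55) = +1, so (2/55)^2 = +1.
Reciprocity: 9 ≡ 1 and 55 ≡ 3 (mod 4), so (9/55) = +(55/9).
Reduce top mod 9: now compute (1/9).
Reached (1/9) = 1. Collecting the sign flips along the way, the symbol is -1.

-1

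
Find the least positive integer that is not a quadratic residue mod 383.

5

(2/383) = +1, so 2 is a residue.
(3/383) = +1, so 3 is a residue.
(4/383) = +1, so 4 is a residue.
(5/383) = −1, so 5 is the smallest positive non-residue mod 383.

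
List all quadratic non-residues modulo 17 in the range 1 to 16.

3 5 6 7 10 11 12 14

Square k = 1,…,8 (k and 17−k give the same square):
1²=1, 2²=4, 3²=9, 4²=16, 5²≡8, 6²≡2, 7²≡15, 8²≡13 (mod 17).
The residues are {1, 2, 4, 8, 9, 13, 15, 16}; the non-residues are the remaining 8 nonzero classes.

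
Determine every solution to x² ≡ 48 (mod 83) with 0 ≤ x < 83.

Since 83 ≡ 3 (mod 4), a square root of 48 is 48^((83+1)/4) = 48^21 mod 83.
Repeated squaring: 48^2≡63, 48^4≡68, 48^8≡59, 48^16≡78 (mod 83).
48^21 = 48^(16+4+1) ≡ 31 (mod 83).
Check: 31² = 961 ≡ 48 (mod 83). The two roots are 31 and 52.

31, 52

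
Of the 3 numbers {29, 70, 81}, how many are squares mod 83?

(29/83) = +1 → QR.
(70/83) = +1 → QR.
(81/83) = +1 → QR.
Total quadratic residues among the 3: 3.

3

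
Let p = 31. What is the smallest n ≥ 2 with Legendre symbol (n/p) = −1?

(2/31) = +1, so 2 is a residue.
(3/31) = −1, so 3 is the smallest positive non-residue mod 31.

3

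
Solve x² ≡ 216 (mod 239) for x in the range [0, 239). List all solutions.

Since 239 ≡ 3 (mod 4), a square root of 216 is 216^((239+1)/4) = 216^60 mod 239.
Repeated squaring: 216^2≡51, 216^4≡211, 216^8≡67, 216^16≡187, 216^32≡75 (mod 239).
216^60 = 216^(32+16+8+4) ≡ 132 (mod 239).
Check: 132² = 17424 ≡ 216 (mod 239). The two roots are 107 and 132.

107, 132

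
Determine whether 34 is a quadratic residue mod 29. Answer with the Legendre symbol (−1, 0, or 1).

1

First reduce: 34 ≡ 5 (mod 29).
Reciprocity: 5 ≡ 1 and 29 ≡ 1 (mod 4), so (5/29) = +(29/5).
Reduce top mod 5: now compute (4/5).
Pull out 2^2: since 5 ≡ 5 (mod 8), (2/5) = -1, so (2/5)^2 = +1.
Reached (1/5) = 1. Collecting the sign flips along the way, the symbol is +1.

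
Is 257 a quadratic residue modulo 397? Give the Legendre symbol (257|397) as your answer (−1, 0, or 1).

Reciprocity: 257 ≡ 1 and 397 ≡ 1 (mod 4), so (257/397) = +(397/257).
Reduce top mod 257: now compute (140/257).
Pull out 2^2: since 257 ≡ 1 (mod 8), (2/257) = +1, so (2/257)^2 = +1.
Reciprocity: 35 ≡ 3 and 257 ≡ 1 (mod 4), so (35/257) = +(257/35).
Reduce top mod 35: now compute (12/35).
Pull out 2^2: since 35 ≡ 3 (mod 8), (2/35) = -1, so (2/35)^2 = +1.
Reciprocity: 3 ≡ 3 and 35 ≡ 3 (mod 4), so (3/35) = −(35/3).
Reduce top mod 3: now compute (2/3).
Pull out 2: since 3 ≡ 3 (mod 8), (2/3) = -1.
Reached (1/3) = 1. Collecting the sign flips along the way, the symbol is +1.

1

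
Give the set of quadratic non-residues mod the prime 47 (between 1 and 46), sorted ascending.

5 10 11 13 15 19 20 22 23 26 29 30 31 33 35 38 39 40 41 43 44 45 46

Square k = 1,…,23 (k and 47−k give the same square):
1²=1, 2²=4, 3²=9, 4²=16, 5²=25, 6²=36, 7²≡2, 8²≡17, 9²≡34, 10²≡6, 11²≡27, 12²≡3, 13²≡28, 14²≡8, 15²≡37, 16²≡21, 17²≡7, 18²≡42, 19²≡32, 20²≡24, 21²≡18, 22²≡14, 23²≡12 (mod 47).
The residues are {1, 2, 3, 4, 6, 7, 8, 9, 12, 14, 16, 17, 18, 21, 24, 25, 27, 28, 32, 34, 36, 37, 42}; the non-residues are the remaining 23 nonzero classes.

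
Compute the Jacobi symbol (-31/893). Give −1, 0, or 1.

First reduce: -31 ≡ 862 (mod 893).
Pull out 2: since 893 ≡ 5 (mod 8), (2/893) = -1.
Reciprocity: 431 ≡ 3 and 893 ≡ 1 (mod 4), so (431/893) = +(893/431).
Reduce top mod 431: now compute (31/431).
Reciprocity: 31 ≡ 3 and 431 ≡ 3 (mod 4), so (31/431) = −(431/31).
Reduce top mod 31: now compute (28/31).
Pull out 2^2: since 31 ≡ 7 (mod 8), (2/31) = +1, so (2/31)^2 = +1.
Reciprocity: 7 ≡ 3 and 31 ≡ 3 (mod 4), so (7/31) = −(31/7).
Reduce top mod 7: now compute (3/7).
Reciprocity: 3 ≡ 3 and 7 ≡ 3 (mod 4), so (3/7) = −(7/3).
Reduce top mod 3: now compute (1/3).
Reached (1/3) = 1. Collecting the sign flips along the way, the symbol is +1.

1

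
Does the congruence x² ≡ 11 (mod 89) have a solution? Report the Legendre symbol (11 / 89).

Reciprocity: 11 ≡ 3 and 89 ≡ 1 (mod 4), so (11/89) = +(89/11).
Reduce top mod 11: now compute (1/11).
Reached (1/11) = 1. Collecting the sign flips along the way, the symbol is +1.

1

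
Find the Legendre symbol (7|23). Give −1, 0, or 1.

-1

Euler's criterion: (7/23) ≡ 7^11 (mod 23).
7^2 ≡ 3 (mod 23)
7^4 ≡ 9 (mod 23)
7^8 ≡ 12 (mod 23)
7^11 = 7^(8+2+1) ≡ 22 (mod 23).
Result is 22 ≡ −1, so (7/23) = −1.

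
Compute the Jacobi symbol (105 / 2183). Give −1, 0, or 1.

-1

Reciprocity: 105 ≡ 1 and 2183 ≡ 3 (mod 4), so (105/2183) = +(2183/105).
Reduce top mod 105: now compute (83/105).
Reciprocity: 83 ≡ 3 and 105 ≡ 1 (mod 4), so (83/105) = +(105/83).
Reduce top mod 83: now compute (22/83).
Pull out 2: since 83 ≡ 3 (mod 8), (2/83) = -1.
Reciprocity: 11 ≡ 3 and 83 ≡ 3 (mod 4), so (11/83) = −(83/11).
Reduce top mod 11: now compute (6/11).
Pull out 2: since 11 ≡ 3 (mod 8), (2/11) = -1.
Reciprocity: 3 ≡ 3 and 11 ≡ 3 (mod 4), so (3/11) = −(11/3).
Reduce top mod 3: now compute (2/3).
Pull out 2: since 3 ≡ 3 (mod 8), (2/3) = -1.
Reached (1/3) = 1. Collecting the sign flips along the way, the symbol is -1.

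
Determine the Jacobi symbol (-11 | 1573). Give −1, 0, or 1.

First reduce: -11 ≡ 1562 (mod 1573).
Pull out 2: since 1573 ≡ 5 (mod 8), (2/1573) = -1.
Reciprocity: 781 ≡ 1 and 1573 ≡ 1 (mod 4), so (781/1573) = +(1573/781).
Reduce top mod 781: now compute (11/781).
Reciprocity: 11 ≡ 3 and 781 ≡ 1 (mod 4), so (11/781) = +(781/11).
Reduce top mod 11: now compute (0/11).
Top reduces to 0: gcd > 1, so the symbol is 0.

0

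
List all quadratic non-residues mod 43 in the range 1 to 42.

2 3 5 7 8 12 18 19 20 22 26 27 28 29 30 32 33 34 37 39 42

Square k = 1,…,21 (k and 43−k give the same square):
1²=1, 2²=4, 3²=9, 4²=16, 5²=25, 6²=36, 7²≡6, 8²≡21, 9²≡38, 10²≡14, 11²≡35, 12²≡15, 13²≡40, 14²≡24, 15²≡10, 16²≡41, 17²≡31, 18²≡23, 19²≡17, 20²≡13, 21²≡11 (mod 43).
The residues are {1, 4, 6, 9, 10, 11, 13, 14, 15, 16, 17, 21, 23, 24, 25, 31, 35, 36, 38, 40, 41}; the non-residues are the remaining 21 nonzero classes.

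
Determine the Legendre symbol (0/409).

Top reduces to 0: gcd > 1, so the symbol is 0.

0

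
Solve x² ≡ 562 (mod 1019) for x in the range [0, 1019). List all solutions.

436, 583

Since 1019 ≡ 3 (mod 4), a square root of 562 is 562^((1019+1)/4) = 562^255 mod 1019.
Repeated squaring: 562^2≡973, 562^4≡78, 562^8≡989, 562^16≡900, 562^32≡914, 562^64≡835, 562^128≡229 (mod 1019).
562^255 = 562^(128+64+32+16+8+4+2+1) ≡ 436 (mod 1019).
Check: 436² = 190096 ≡ 562 (mod 1019). The two roots are 436 and 583.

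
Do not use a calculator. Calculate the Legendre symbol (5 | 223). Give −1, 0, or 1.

Reciprocity: 5 ≡ 1 and 223 ≡ 3 (mod 4), so (5/223) = +(223/5).
Reduce top mod 5: now compute (3/5).
Reciprocity: 3 ≡ 3 and 5 ≡ 1 (mod 4), so (3/5) = +(5/3).
Reduce top mod 3: now compute (2/3).
Pull out 2: since 3 ≡ 3 (mod 8), (2/3) = -1.
Reached (1/3) = 1. Collecting the sign flips along the way, the symbol is -1.

-1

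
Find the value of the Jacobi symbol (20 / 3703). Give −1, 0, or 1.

Pull out 2^2: since 3703 ≡ 7 (mod 8), (2/3703) = +1, so (2/3703)^2 = +1.
Reciprocity: 5 ≡ 1 and 3703 ≡ 3 (mod 4), so (5/3703) = +(3703/5).
Reduce top mod 5: now compute (3/5).
Reciprocity: 3 ≡ 3 and 5 ≡ 1 (mod 4), so (3/5) = +(5/3).
Reduce top mod 3: now compute (2/3).
Pull out 2: since 3 ≡ 3 (mod 8), (2/3) = -1.
Reached (1/3) = 1. Collecting the sign flips along the way, the symbol is -1.

-1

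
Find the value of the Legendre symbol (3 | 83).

Euler's criterion: (3/83) ≡ 3^41 (mod 83).
3^2 ≡ 9 (mod 83)
3^4 ≡ 81 (mod 83)
3^8 ≡ 4 (mod 83)
3^16 ≡ 16 (mod 83)
3^32 ≡ 7 (mod 83)
3^41 = 3^(32+8+1) ≡ 1 (mod 83).
Result is 1, so (3/83) = 1.

1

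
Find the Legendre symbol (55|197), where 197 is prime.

1

Reciprocity: 55 ≡ 3 and 197 ≡ 1 (mod 4), so (55/197) = +(197/55).
Reduce top mod 55: now compute (32/55).
Pull out 2^5: since 55 ≡ 7 (mod 8), (2/55) = +1, so (2/55)^5 = +1.
Reached (1/55) = 1. Collecting the sign flips along the way, the symbol is +1.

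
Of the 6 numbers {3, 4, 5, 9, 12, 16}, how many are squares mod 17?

3

(3/17) = -1 → non-residue.
(4/17) = +1 → QR.
(5/17) = -1 → non-residue.
(9/17) = +1 → QR.
(12/17) = -1 → non-residue.
(16/17) = +1 → QR.
Total quadratic residues among the 6: 3.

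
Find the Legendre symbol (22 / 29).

Pull out 2: since 29 ≡ 5 (mod 8), (2/29) = -1.
Reciprocity: 11 ≡ 3 and 29 ≡ 1 (mod 4), so (11/29) = +(29/11).
Reduce top mod 11: now compute (7/11).
Reciprocity: 7 ≡ 3 and 11 ≡ 3 (mod 4), so (7/11) = −(11/7).
Reduce top mod 7: now compute (4/7).
Pull out 2^2: since 7 ≡ 7 (mod 8), (2/7) = +1, so (2/7)^2 = +1.
Reached (1/7) = 1. Collecting the sign flips along the way, the symbol is +1.

1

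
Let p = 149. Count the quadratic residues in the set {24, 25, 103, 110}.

(24/149) = +1 → QR.
(25/149) = +1 → QR.
(103/149) = +1 → QR.
(110/149) = +1 → QR.
Total quadratic residues among the 4: 4.

4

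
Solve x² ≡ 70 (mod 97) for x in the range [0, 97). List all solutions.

19, 78

97 ≡ 1 (mod 4), so we find a root by search.
Trying successive values, 19² = 361 ≡ 70 (mod 97). The other root is 97 − 19 = 78.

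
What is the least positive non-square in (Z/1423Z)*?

3

(2/1423) = +1, so 2 is a residue.
(3/1423) = −1, so 3 is the smallest positive non-residue mod 1423.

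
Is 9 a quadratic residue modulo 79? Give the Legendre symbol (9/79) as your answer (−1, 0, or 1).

1

Reciprocity: 9 ≡ 1 and 79 ≡ 3 (mod 4), so (9/79) = +(79/9).
Reduce top mod 9: now compute (7/9).
Reciprocity: 7 ≡ 3 and 9 ≡ 1 (mod 4), so (7/9) = +(9/7).
Reduce top mod 7: now compute (2/7).
Pull out 2: since 7 ≡ 7 (mod 8), (2/7) = +1.
Reached (1/7) = 1. Collecting the sign flips along the way, the symbol is +1.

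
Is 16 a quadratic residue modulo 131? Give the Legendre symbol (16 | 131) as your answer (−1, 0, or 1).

Pull out 2^4: since 131 ≡ 3 (mod 8), (2/131) = -1, so (2/131)^4 = +1.
Reached (1/131) = 1. Collecting the sign flips along the way, the symbol is +1.

1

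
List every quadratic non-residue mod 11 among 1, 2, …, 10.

2 6 7 8 10

Square k = 1,…,5 (k and 11−k give the same square):
1²=1, 2²=4, 3²=9, 4²≡5, 5²≡3 (mod 11).
The residues are {1, 3, 4, 5, 9}; the non-residues are the remaining 5 nonzero classes.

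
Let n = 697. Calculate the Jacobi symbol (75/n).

Reciprocity: 75 ≡ 3 and 697 ≡ 1 (mod 4), so (75/697) = +(697/75).
Reduce top mod 75: now compute (22/75).
Pull out 2: since 75 ≡ 3 (mod 8), (2/75) = -1.
Reciprocity: 11 ≡ 3 and 75 ≡ 3 (mod 4), so (11/75) = −(75/11).
Reduce top mod 11: now compute (9/11).
Reciprocity: 9 ≡ 1 and 11 ≡ 3 (mod 4), so (9/11) = +(11/9).
Reduce top mod 9: now compute (2/9).
Pull out 2: since 9 ≡ 1 (mod 8), (2/9) = +1.
Reached (1/9) = 1. Collecting the sign flips along the way, the symbol is +1.

1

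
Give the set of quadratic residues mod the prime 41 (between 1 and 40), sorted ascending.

Square k = 1,…,20 (k and 41−k give the same square):
1²=1, 2²=4, 3²=9, 4²=16, 5²=25, 6²=36, 7²≡8, 8²≡23, 9²≡40, 10²≡18, 11²≡39, 12²≡21, 13²≡5, 14²≡32, 15²≡20, 16²≡10, 17²≡2, 18²≡37, 19²≡33, 20²≡31 (mod 41).
So the quadratic residues mod 41 are {1, 2, 4, 5, 8, 9, 10, 16, 18, 20, 21, 23, 25, 31, 32, 33, 36, 37, 39, 40}.

1, 2, 4, 5, 8, 9, 10, 16, 18, 20, 21, 23, 25, 31, 32, 33, 36, 37, 39, 40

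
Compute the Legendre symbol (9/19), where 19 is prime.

Reciprocity: 9 ≡ 1 and 19 ≡ 3 (mod 4), so (9/19) = +(19/9).
Reduce top mod 9: now compute (1/9).
Reached (1/9) = 1. Collecting the sign flips along the way, the symbol is +1.

1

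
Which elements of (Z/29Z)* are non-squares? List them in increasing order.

2,3,8,10,11,12,14,15,17,18,19,21,26,27

Square k = 1,…,14 (k and 29−k give the same square):
1²=1, 2²=4, 3²=9, 4²=16, 5²=25, 6²≡7, 7²≡20, 8²≡6, 9²≡23, 10²≡13, 11²≡5, 12²≡28, 13²≡24, 14²≡22 (mod 29).
The residues are {1, 4, 5, 6, 7, 9, 13, 16, 20, 22, 23, 24, 25, 28}; the non-residues are the remaining 14 nonzero classes.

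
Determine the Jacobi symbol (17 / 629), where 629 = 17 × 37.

Reciprocity: 17 ≡ 1 and 629 ≡ 1 (mod 4), so (17/629) = +(629/17).
Reduce top mod 17: now compute (0/17).
Top reduces to 0: gcd > 1, so the symbol is 0.

0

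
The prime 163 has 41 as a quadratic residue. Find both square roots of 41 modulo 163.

81, 82

Since 163 ≡ 3 (mod 4), a square root of 41 is 41^((163+1)/4) = 41^41 mod 163.
Repeated squaring: 41^2≡51, 41^4≡156, 41^8≡49, 41^16≡119, 41^32≡143 (mod 163).
41^41 = 41^(32+8+1) ≡ 81 (mod 163).
Check: 81² = 6561 ≡ 41 (mod 163). The two roots are 81 and 82.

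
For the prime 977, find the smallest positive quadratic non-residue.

3

(2/977) = +1, so 2 is a residue.
(3/977) = −1, so 3 is the smallest positive non-residue mod 977.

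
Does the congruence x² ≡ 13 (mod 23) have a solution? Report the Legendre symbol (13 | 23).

1

Euler's criterion: (13/23) ≡ 13^11 (mod 23).
13^2 ≡ 8 (mod 23)
13^4 ≡ 18 (mod 23)
13^8 ≡ 2 (mod 23)
13^11 = 13^(8+2+1) ≡ 1 (mod 23).
Result is 1, so (13/23) = 1.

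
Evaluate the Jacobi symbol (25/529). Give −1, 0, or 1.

1

Reciprocity: 25 ≡ 1 and 529 ≡ 1 (mod 4), so (25/529) = +(529/25).
Reduce top mod 25: now compute (4/25).
Pull out 2^2: since 25 ≡ 1 (mod 8), (2/25) = +1, so (2/25)^2 = +1.
Reached (1/25) = 1. Collecting the sign flips along the way, the symbol is +1.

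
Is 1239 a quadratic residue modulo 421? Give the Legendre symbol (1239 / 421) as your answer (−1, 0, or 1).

-1

Euler's criterion: (1239/421) ≡ 397^210 (mod 421).
397^2 ≡ 155 (mod 421)
397^4 ≡ 28 (mod 421)
397^8 ≡ 363 (mod 421)
397^16 ≡ 417 (mod 421)
397^32 ≡ 16 (mod 421)
397^64 ≡ 256 (mod 421)
397^128 ≡ 281 (mod 421)
397^210 = 397^(128+64+16+2) ≡ 420 (mod 421).
Result is 420 ≡ −1, so (1239/421) = −1.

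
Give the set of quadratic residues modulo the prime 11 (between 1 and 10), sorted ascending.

1,3,4,5,9

Square k = 1,…,5 (k and 11−k give the same square):
1²=1, 2²=4, 3²=9, 4²≡5, 5²≡3 (mod 11).
So the quadratic residues mod 11 are {1, 3, 4, 5, 9}.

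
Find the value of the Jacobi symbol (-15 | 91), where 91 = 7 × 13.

1

First reduce: -15 ≡ 76 (mod 91).
Pull out 2^2: since 91 ≡ 3 (mod 8), (2/91) = -1, so (2/91)^2 = +1.
Reciprocity: 19 ≡ 3 and 91 ≡ 3 (mod 4), so (19/91) = −(91/19).
Reduce top mod 19: now compute (15/19).
Reciprocity: 15 ≡ 3 and 19 ≡ 3 (mod 4), so (15/19) = −(19/15).
Reduce top mod 15: now compute (4/15).
Pull out 2^2: since 15 ≡ 7 (mod 8), (2/15) = +1, so (2/15)^2 = +1.
Reached (1/15) = 1. Collecting the sign flips along the way, the symbol is +1.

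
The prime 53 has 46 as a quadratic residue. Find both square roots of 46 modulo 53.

53 ≡ 1 (mod 4), so we find a root by search.
Trying successive values, 24² = 576 ≡ 46 (mod 53). The other root is 53 − 24 = 29.

24, 29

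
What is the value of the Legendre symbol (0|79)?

Top reduces to 0: gcd > 1, so the symbol is 0.

0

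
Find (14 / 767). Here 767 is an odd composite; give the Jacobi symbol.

-1

Pull out 2: since 767 ≡ 7 (mod 8), (2/767) = +1.
Reciprocity: 7 ≡ 3 and 767 ≡ 3 (mod 4), so (7/767) = −(767/7).
Reduce top mod 7: now compute (4/7).
Pull out 2^2: since 7 ≡ 7 (mod 8), (2/7) = +1, so (2/7)^2 = +1.
Reached (1/7) = 1. Collecting the sign flips along the way, the symbol is -1.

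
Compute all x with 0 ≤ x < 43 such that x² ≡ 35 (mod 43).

11, 32

Since 43 ≡ 3 (mod 4), a square root of 35 is 35^((43+1)/4) = 35^11 mod 43.
Repeated squaring: 35^2≡21, 35^4≡11, 35^8≡35 (mod 43).
35^11 = 35^(8+2+1) ≡ 11 (mod 43).
Check: 11² = 121 ≡ 35 (mod 43). The two roots are 11 and 32.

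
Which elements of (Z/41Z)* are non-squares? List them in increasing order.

3, 6, 7, 11, 12, 13, 14, 15, 17, 19, 22, 24, 26, 27, 28, 29, 30, 34, 35, 38

Square k = 1,…,20 (k and 41−k give the same square):
1²=1, 2²=4, 3²=9, 4²=16, 5²=25, 6²=36, 7²≡8, 8²≡23, 9²≡40, 10²≡18, 11²≡39, 12²≡21, 13²≡5, 14²≡32, 15²≡20, 16²≡10, 17²≡2, 18²≡37, 19²≡33, 20²≡31 (mod 41).
The residues are {1, 2, 4, 5, 8, 9, 10, 16, 18, 20, 21, 23, 25, 31, 32, 33, 36, 37, 39, 40}; the non-residues are the remaining 20 nonzero classes.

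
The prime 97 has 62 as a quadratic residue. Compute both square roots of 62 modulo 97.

97 ≡ 1 (mod 4), so we find a root by search.
Trying successive values, 16² = 256 ≡ 62 (mod 97). The other root is 97 − 16 = 81.

16, 81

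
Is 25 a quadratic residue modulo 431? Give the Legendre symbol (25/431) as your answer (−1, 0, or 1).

1

Reciprocity: 25 ≡ 1 and 431 ≡ 3 (mod 4), so (25/431) = +(431/25).
Reduce top mod 25: now compute (6/25).
Pull out 2: since 25 ≡ 1 (mod 8), (2/25) = +1.
Reciprocity: 3 ≡ 3 and 25 ≡ 1 (mod 4), so (3/25) = +(25/3).
Reduce top mod 3: now compute (1/3).
Reached (1/3) = 1. Collecting the sign flips along the way, the symbol is +1.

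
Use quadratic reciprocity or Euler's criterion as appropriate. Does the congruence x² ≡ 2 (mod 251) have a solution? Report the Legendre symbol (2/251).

Pull out 2: since 251 ≡ 3 (mod 8), (2/251) = -1.
Reached (1/251) = 1. Collecting the sign flips along the way, the symbol is -1.

-1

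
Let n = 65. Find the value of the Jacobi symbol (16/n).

Pull out 2^4: since 65 ≡ 1 (mod 8), (2/65) = +1, so (2/65)^4 = +1.
Reached (1/65) = 1. Collecting the sign flips along the way, the symbol is +1.

1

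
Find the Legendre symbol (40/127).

-1

Pull out 2^3: since 127 ≡ 7 (mod 8), (2/127) = +1, so (2/127)^3 = +1.
Reciprocity: 5 ≡ 1 and 127 ≡ 3 (mod 4), so (5/127) = +(127/5).
Reduce top mod 5: now compute (2/5).
Pull out 2: since 5 ≡ 5 (mod 8), (2/5) = -1.
Reached (1/5) = 1. Collecting the sign flips along the way, the symbol is -1.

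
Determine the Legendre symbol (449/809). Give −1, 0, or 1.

Euler's criterion: (449/809) ≡ 449^404 (mod 809).
449^2 ≡ 160 (mod 809)
449^4 ≡ 521 (mod 809)
449^8 ≡ 426 (mod 809)
449^16 ≡ 260 (mod 809)
449^32 ≡ 453 (mod 809)
449^64 ≡ 532 (mod 809)
449^128 ≡ 683 (mod 809)
449^256 ≡ 505 (mod 809)
449^404 = 449^(256+128+16+4) ≡ 1 (mod 809).
Result is 1, so (449/809) = 1.

1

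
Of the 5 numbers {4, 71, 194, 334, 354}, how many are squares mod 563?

4

(4/563) = +1 → QR.
(71/563) = +1 → QR.
(194/563) = +1 → QR.
(334/563) = +1 → QR.
(354/563) = -1 → non-residue.
Total quadratic residues among the 5: 4.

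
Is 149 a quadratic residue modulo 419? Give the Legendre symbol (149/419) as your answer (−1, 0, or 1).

Euler's criterion: (149/419) ≡ 149^209 (mod 419).
149^2 ≡ 413 (mod 419)
149^4 ≡ 36 (mod 419)
149^8 ≡ 39 (mod 419)
149^16 ≡ 264 (mod 419)
149^32 ≡ 142 (mod 419)
149^64 ≡ 52 (mod 419)
149^128 ≡ 190 (mod 419)
149^209 = 149^(128+64+16+1) ≡ 1 (mod 419).
Result is 1, so (149/419) = 1.

1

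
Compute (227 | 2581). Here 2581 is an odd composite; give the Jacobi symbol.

Reciprocity: 227 ≡ 3 and 2581 ≡ 1 (mod 4), so (227/2581) = +(2581/227).
Reduce top mod 227: now compute (84/227).
Pull out 2^2: since 227 ≡ 3 (mod 8), (2/227) = -1, so (2/227)^2 = +1.
Reciprocity: 21 ≡ 1 and 227 ≡ 3 (mod 4), so (21/227) = +(227/21).
Reduce top mod 21: now compute (17/21).
Reciprocity: 17 ≡ 1 and 21 ≡ 1 (mod 4), so (17/21) = +(21/17).
Reduce top mod 17: now compute (4/17).
Pull out 2^2: since 17 ≡ 1 (mod 8), (2/17) = +1, so (2/17)^2 = +1.
Reached (1/17) = 1. Collecting the sign flips along the way, the symbol is +1.

1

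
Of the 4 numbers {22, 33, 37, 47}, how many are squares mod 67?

(22/67) = +1 → QR.
(33/67) = +1 → QR.
(37/67) = +1 → QR.
(47/67) = +1 → QR.
Total quadratic residues among the 4: 4.

4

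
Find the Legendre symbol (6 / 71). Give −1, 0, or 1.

Pull out 2: since 71 ≡ 7 (mod 8), (2/71) = +1.
Reciprocity: 3 ≡ 3 and 71 ≡ 3 (mod 4), so (3/71) = −(71/3).
Reduce top mod 3: now compute (2/3).
Pull out 2: since 3 ≡ 3 (mod 8), (2/3) = -1.
Reached (1/3) = 1. Collecting the sign flips along the way, the symbol is +1.

1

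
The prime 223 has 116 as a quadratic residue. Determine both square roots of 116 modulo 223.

89, 134

Since 223 ≡ 3 (mod 4), a square root of 116 is 116^((223+1)/4) = 116^56 mod 223.
Repeated squaring: 116^2≡76, 116^4≡201, 116^8≡38, 116^16≡106, 116^32≡86 (mod 223).
116^56 = 116^(32+16+8) ≡ 89 (mod 223).
Check: 89² = 7921 ≡ 116 (mod 223). The two roots are 89 and 134.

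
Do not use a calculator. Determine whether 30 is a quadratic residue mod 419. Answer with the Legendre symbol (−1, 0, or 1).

Pull out 2: since 419 ≡ 3 (mod 8), (2/419) = -1.
Reciprocity: 15 ≡ 3 and 419 ≡ 3 (mod 4), so (15/419) = −(419/15).
Reduce top mod 15: now compute (14/15).
Pull out 2: since 15 ≡ 7 (mod 8), (2/15) = +1.
Reciprocity: 7 ≡ 3 and 15 ≡ 3 (mod 4), so (7/15) = −(15/7).
Reduce top mod 7: now compute (1/7).
Reached (1/7) = 1. Collecting the sign flips along the way, the symbol is -1.

-1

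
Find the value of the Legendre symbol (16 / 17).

1

Pull out 2^4: since 17 ≡ 1 (mod 8), (2/17) = +1, so (2/17)^4 = +1.
Reached (1/17) = 1. Collecting the sign flips along the way, the symbol is +1.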